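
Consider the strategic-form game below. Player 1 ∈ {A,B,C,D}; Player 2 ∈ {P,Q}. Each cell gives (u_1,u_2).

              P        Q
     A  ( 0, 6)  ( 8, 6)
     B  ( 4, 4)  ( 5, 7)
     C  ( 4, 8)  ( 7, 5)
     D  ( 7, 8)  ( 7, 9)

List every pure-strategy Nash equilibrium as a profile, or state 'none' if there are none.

NE set: (A,Q)

(A,P): not NE [P1→D gives 7>0]
(A,Q): NE
(B,P): not NE [P1→D gives 7>4; P2→Q gives 7>4]
(B,Q): not NE [P1→A gives 8>5]
(C,P): not NE [P1→D gives 7>4]
(C,Q): not NE [P1→A gives 8>7; P2→P gives 8>5]
(D,P): not NE [P2→Q gives 9>8]
(D,Q): not NE [P1→A gives 8>7]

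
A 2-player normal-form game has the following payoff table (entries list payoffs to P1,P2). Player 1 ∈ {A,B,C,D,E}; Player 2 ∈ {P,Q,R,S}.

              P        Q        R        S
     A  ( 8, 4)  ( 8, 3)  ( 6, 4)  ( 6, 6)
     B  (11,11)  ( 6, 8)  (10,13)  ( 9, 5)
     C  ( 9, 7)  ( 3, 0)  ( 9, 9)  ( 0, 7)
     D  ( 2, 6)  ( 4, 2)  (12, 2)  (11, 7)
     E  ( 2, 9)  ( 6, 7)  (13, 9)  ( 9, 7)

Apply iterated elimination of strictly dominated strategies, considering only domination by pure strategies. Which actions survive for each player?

P1 drop C (B beats it: P:11>9 Q:6>3 R:10>9 S:9>0)
P2 drop Q (P beats it: A:4>3 B:11>8 D:6>2 E:9>7)
P1 drop A (B beats it: P:11>8 R:10>6 S:9>6)
P1→{B,D,E} P2→{P,R,S}

Remaining: P1:{B,D,E} P2:{P,R,S}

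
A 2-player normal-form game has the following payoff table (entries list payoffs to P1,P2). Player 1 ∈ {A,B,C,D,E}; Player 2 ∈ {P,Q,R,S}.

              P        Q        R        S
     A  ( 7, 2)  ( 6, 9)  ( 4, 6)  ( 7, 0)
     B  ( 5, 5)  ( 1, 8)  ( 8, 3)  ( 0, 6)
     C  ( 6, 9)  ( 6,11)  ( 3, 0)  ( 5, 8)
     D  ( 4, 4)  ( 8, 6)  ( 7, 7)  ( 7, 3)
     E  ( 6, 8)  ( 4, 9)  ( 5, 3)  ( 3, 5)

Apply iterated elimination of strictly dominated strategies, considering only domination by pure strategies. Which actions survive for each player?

IESDS → P1:{B,D} P2:{Q,R}

P2 drop P (Q beats it: A:9>2 B:8>5 C:11>9 D:6>4 E:9>8)
P1 drop C (D beats it: Q:8>6 R:7>3 S:7>5)
P1 drop E (D beats it: Q:8>4 R:7>5 S:7>3)
P2 drop S (Q beats it: A:9>0 B:8>6 D:6>3)
P1 drop A (D beats it: Q:8>6 R:7>4)
P1→{B,D} P2→{Q,R}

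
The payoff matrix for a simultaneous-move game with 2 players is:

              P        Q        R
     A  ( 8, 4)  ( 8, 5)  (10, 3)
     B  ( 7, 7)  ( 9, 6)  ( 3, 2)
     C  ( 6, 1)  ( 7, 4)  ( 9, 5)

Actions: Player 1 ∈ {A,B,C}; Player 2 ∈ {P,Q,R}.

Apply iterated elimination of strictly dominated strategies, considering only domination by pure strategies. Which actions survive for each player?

P1 drop C (A beats it: P:8>6 Q:8>7 R:10>9)
P2 drop R (P beats it: A:4>3 B:7>2)
P1→{A,B} P2→{P,Q}

Survivors P1:{A,B} P2:{P,Q}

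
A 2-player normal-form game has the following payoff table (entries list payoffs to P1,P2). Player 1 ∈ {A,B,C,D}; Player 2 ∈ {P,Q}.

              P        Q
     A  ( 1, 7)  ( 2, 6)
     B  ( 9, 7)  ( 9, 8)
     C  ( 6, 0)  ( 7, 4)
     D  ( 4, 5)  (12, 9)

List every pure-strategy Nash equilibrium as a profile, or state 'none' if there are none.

Nash profiles: (D,Q)

(A,P): not NE [P1→B gives 9>1]
(A,Q): not NE [P1→D gives 12>2; P2→P gives 7>6]
(B,P): not NE [P2→Q gives 8>7]
(B,Q): not NE [P1→D gives 12>9]
(C,P): not NE [P1→B gives 9>6; P2→Q gives 4>0]
(C,Q): not NE [P1→D gives 12>7]
(D,P): not NE [P1→B gives 9>4; P2→Q gives 9>5]
(D,Q): NE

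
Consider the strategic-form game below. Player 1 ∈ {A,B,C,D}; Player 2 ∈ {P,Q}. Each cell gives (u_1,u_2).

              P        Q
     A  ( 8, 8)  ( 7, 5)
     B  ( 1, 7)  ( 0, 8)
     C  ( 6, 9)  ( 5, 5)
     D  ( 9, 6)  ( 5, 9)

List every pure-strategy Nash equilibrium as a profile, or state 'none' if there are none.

No pure NE.

(A,P): not NE [P1→D gives 9>8]
(A,Q): not NE [P2→P gives 8>5]
(B,P): not NE [P1→D gives 9>1; P2→Q gives 8>7]
(B,Q): not NE [P1→A gives 7>0]
(C,P): not NE [P1→D gives 9>6]
(C,Q): not NE [P1→A gives 7>5; P2→P gives 9>5]
(D,P): not NE [P2→Q gives 9>6]
(D,Q): not NE [P1→A gives 7>5]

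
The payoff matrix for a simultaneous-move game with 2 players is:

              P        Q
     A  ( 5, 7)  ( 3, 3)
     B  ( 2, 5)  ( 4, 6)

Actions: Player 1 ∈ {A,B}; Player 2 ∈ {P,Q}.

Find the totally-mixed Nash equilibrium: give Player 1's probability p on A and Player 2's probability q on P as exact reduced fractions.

p=1/5, q=1/4

P1 indiff ⇒ q·5+(1-q)·3 = q·2+(1-q)·4 ⇒ q(3) = (1-q)(1) ⇒ q = 1/4
P2 indiff ⇒ p·7+(1-p)·5 = p·3+(1-p)·6 ⇒ p(4) = (1-p)(1) ⇒ p = 1/5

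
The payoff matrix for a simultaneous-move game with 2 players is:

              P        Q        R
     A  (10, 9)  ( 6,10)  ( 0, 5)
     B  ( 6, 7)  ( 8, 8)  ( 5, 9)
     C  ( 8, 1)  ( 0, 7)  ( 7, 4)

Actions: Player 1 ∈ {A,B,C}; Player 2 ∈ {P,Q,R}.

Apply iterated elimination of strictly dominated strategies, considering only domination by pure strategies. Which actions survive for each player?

IESDS → P1:{B,C} P2:{Q,R}

P2 drop P (Q beats it: A:10>9 B:8>7 C:7>1)
P1 drop A (B beats it: Q:8>6 R:5>0)
P1→{B,C} P2→{Q,R}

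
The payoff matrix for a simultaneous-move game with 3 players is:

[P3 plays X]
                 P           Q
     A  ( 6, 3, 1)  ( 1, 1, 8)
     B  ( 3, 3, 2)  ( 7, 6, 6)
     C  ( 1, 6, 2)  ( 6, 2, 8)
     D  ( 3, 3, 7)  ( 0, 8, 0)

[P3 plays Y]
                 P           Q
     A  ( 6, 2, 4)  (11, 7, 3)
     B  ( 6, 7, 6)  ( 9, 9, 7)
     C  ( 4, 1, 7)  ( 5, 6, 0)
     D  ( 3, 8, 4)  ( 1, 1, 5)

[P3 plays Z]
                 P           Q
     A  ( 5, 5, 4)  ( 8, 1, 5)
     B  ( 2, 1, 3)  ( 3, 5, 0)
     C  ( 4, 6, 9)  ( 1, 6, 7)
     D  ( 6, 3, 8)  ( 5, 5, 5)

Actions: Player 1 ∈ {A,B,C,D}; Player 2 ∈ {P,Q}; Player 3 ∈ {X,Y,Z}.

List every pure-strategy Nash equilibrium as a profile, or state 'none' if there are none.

(A,P,X): not NE [P3→Z gives 4>1]
(A,P,Y): not NE [P2→Q gives 7>2]
(A,P,Z): not NE [P1→D gives 6>5]
(A,Q,X): not NE [P1→B gives 7>1; P2→P gives 3>1]
(A,Q,Y): not NE [P3→X gives 8>3]
(A,Q,Z): not NE [P2→P gives 5>1; P3→X gives 8>5]
(B,P,X): not NE [P1→A gives 6>3; P2→Q gives 6>3; P3→Y gives 6>2]
(B,P,Y): not NE [P2→Q gives 9>7]
(B,P,Z): not NE [P1→D gives 6>2; P2→Q gives 5>1; P3→Y gives 6>3]
(B,Q,X): not NE [P3→Y gives 7>6]
(B,Q,Y): not NE [P1→A gives 11>9]
(B,Q,Z): not NE [P1→A gives 8>3; P3→Y gives 7>0]
(C,P,X): not NE [P1→A gives 6>1; P3→Z gives 9>2]
(C,P,Y): not NE [P1→B gives 6>4; P2→Q gives 6>1; P3→Z gives 9>7]
(C,P,Z): not NE [P1→D gives 6>4]
(C,Q,X): not NE [P1→B gives 7>6; P2→P gives 6>2]
(C,Q,Y): not NE [P1→A gives 11>5; P3→X gives 8>0]
(C,Q,Z): not NE [P1→A gives 8>1; P3→X gives 8>7]
(D,P,X): not NE [P1→A gives 6>3; P2→Q gives 8>3; P3→Z gives 8>7]
(D,P,Y): not NE [P1→B gives 6>3; P3→Z gives 8>4]
(D,P,Z): not NE [P2→Q gives 5>3]
(D,Q,X): not NE [P1→B gives 7>0; P3→Z gives 5>0]
(D,Q,Y): not NE [P1→A gives 11>1; P2→P gives 8>1]
(D,Q,Z): not NE [P1→A gives 8>5]

Equilibria: none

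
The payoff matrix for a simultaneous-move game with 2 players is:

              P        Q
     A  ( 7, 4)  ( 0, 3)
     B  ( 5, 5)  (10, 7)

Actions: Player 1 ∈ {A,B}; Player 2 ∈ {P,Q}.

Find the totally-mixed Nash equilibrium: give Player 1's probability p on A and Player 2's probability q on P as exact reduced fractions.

P1 mixes 2/3 on A; P2 mixes 5/6 on P

P1 indiff ⇒ q·7+(1-q)·0 = q·5+(1-q)·10 ⇒ q(2) = (1-q)(10) ⇒ q = 5/6
P2 indiff ⇒ p·4+(1-p)·5 = p·3+(1-p)·7 ⇒ p(1) = (1-p)(2) ⇒ p = 2/3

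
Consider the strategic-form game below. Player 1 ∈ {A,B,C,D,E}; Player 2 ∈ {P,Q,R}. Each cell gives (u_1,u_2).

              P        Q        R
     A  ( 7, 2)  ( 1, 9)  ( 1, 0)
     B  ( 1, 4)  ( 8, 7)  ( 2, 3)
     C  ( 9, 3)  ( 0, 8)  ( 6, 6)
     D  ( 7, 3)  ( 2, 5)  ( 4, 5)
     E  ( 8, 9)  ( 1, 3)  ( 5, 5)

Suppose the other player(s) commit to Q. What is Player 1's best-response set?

u_1(A vs Q) = 1
u_1(B vs Q) = 8
u_1(C vs Q) = 0
u_1(D vs Q) = 2
u_1(E vs Q) = 1
max payoff 8 at {B}

BR_1 = {B}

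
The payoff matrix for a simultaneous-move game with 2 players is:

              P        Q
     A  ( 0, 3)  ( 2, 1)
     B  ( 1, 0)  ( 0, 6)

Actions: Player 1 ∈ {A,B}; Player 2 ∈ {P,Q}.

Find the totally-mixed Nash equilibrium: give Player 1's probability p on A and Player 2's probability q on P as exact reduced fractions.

P1 mixes 3/4 on A; P2 mixes 2/3 on P

P1 indiff ⇒ q·0+(1-q)·2 = q·1+(1-q)·0 ⇒ q(-1) = (1-q)(-2) ⇒ q = 2/3
P2 indiff ⇒ p·3+(1-p)·0 = p·1+(1-p)·6 ⇒ p(2) = (1-p)(6) ⇒ p = 3/4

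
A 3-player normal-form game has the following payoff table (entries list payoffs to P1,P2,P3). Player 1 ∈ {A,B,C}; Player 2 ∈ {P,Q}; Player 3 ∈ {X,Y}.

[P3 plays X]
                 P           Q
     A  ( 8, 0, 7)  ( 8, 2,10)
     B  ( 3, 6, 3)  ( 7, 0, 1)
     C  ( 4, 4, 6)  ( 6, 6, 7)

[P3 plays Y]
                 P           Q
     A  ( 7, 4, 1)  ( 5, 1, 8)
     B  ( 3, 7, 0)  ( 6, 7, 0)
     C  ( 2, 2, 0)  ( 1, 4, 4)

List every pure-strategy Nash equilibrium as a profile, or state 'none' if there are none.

(A,P,X): not NE [P2→Q gives 2>0]
(A,P,Y): not NE [P3→X gives 7>1]
(A,Q,X): NE
(A,Q,Y): not NE [P1→B gives 6>5; P2→P gives 4>1; P3→X gives 10>8]
(B,P,X): not NE [P1→A gives 8>3]
(B,P,Y): not NE [P1→A gives 7>3; P3→X gives 3>0]
(B,Q,X): not NE [P1→A gives 8>7; P2→P gives 6>0]
(B,Q,Y): not NE [P3→X gives 1>0]
(C,P,X): not NE [P1→A gives 8>4; P2→Q gives 6>4]
(C,P,Y): not NE [P1→A gives 7>2; P2→Q gives 4>2; P3→X gives 6>0]
(C,Q,X): not NE [P1→A gives 8>6]
(C,Q,Y): not NE [P1→B gives 6>1; P3→X gives 7>4]

PSNE = {(A,Q,X)}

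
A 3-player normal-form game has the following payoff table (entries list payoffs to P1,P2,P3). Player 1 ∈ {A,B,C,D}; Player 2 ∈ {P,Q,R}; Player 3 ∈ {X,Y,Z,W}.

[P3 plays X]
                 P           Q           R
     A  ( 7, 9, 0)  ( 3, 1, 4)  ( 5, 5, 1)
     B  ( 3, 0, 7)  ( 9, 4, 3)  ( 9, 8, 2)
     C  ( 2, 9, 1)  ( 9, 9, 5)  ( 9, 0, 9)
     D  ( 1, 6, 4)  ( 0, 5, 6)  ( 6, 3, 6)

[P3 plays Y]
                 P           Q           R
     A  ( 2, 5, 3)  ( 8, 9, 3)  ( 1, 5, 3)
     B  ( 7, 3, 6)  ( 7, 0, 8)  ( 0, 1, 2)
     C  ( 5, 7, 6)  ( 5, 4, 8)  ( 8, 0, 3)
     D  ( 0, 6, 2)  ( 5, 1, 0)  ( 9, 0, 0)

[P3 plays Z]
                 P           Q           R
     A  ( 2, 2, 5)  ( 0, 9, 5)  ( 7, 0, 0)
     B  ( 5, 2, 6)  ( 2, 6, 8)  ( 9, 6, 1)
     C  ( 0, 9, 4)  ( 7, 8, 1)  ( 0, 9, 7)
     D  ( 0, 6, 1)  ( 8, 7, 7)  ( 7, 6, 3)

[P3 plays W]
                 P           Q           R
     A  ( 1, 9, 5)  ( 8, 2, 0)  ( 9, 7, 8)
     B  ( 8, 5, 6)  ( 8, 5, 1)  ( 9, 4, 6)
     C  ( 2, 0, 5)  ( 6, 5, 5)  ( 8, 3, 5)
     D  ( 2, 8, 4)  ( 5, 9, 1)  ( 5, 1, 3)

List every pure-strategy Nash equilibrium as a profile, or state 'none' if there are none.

(A,P,X): not NE [P3→W gives 5>0]
(A,P,Y): not NE [P1→B gives 7>2; P2→Q gives 9>5; P3→W gives 5>3]
(A,P,Z): not NE [P1→B gives 5>2; P2→Q gives 9>2]
(A,P,W): not NE [P1→B gives 8>1]
(A,Q,X): not NE [P1→C gives 9>3; P2→P gives 9>1; P3→Z gives 5>4]
(A,Q,Y): not NE [P3→Z gives 5>3]
(A,Q,Z): not NE [P1→D gives 8>0]
(A,Q,W): not NE [P2→P gives 9>2; P3→Z gives 5>0]
(A,R,X): not NE [P1→C gives 9>5; P2→P gives 9>5; P3→W gives 8>1]
(A,R,Y): not NE [P1→D gives 9>1; P2→Q gives 9>5; P3→W gives 8>3]
(A,R,Z): not NE [P1→B gives 9>7; P2→Q gives 9>0; P3→W gives 8>0]
(A,R,W): not NE [P2→P gives 9>7]
(B,P,X): not NE [P1→A gives 7>3; P2→R gives 8>0]
(B,P,Y): not NE [P3→X gives 7>6]
(B,P,Z): not NE [P2→R gives 6>2; P3→X gives 7>6]
(B,P,W): not NE [P3→X gives 7>6]
(B,Q,X): not NE [P2→R gives 8>4; P3→Z gives 8>3]
(B,Q,Y): not NE [P1→A gives 8>7; P2→P gives 3>0]
(B,Q,Z): not NE [P1→D gives 8>2]
(B,Q,W): not NE [P3→Z gives 8>1]
(B,R,X): not NE [P3→W gives 6>2]
(B,R,Y): not NE [P1→D gives 9>0; P2→P gives 3>1; P3→W gives 6>2]
(B,R,Z): not NE [P3→W gives 6>1]
(B,R,W): not NE [P2→Q gives 5>4]
(C,P,X): not NE [P1→A gives 7>2; P3→Y gives 6>1]
(C,P,Y): not NE [P1→B gives 7>5]
(C,P,Z): not NE [P1→B gives 5>0; P3→Y gives 6>4]
(C,P,W): not NE [P1→B gives 8>2; P2→Q gives 5>0; P3→Y gives 6>5]
(C,Q,X): not NE [P3→Y gives 8>5]
(C,Q,Y): not NE [P1→A gives 8>5; P2→P gives 7>4]
(C,Q,Z): not NE [P1→D gives 8>7; P2→R gives 9>8; P3→Y gives 8>1]
(C,Q,W): not NE [P1→B gives 8>6; P3→Y gives 8>5]
(C,R,X): not NE [P2→Q gives 9>0]
(C,R,Y): not NE [P1→D gives 9>8; P2→P gives 7>0; P3→X gives 9>3]
(C,R,Z): not NE [P1→B gives 9>0; P3→X gives 9>7]
(C,R,W): not NE [P1→B gives 9>8; P2→Q gives 5>3; P3→X gives 9>5]
(D,P,X): not NE [P1→A gives 7>1]
(D,P,Y): not NE [P1→B gives 7>0; P3→W gives 4>2]
(D,P,Z): not NE [P1→B gives 5>0; P2→Q gives 7>6; P3→W gives 4>1]
(D,P,W): not NE [P1→B gives 8>2; P2→Q gives 9>8]
(D,Q,X): not NE [P1→C gives 9>0; P2→P gives 6>5; P3→Z gives 7>6]
(D,Q,Y): not NE [P1→A gives 8>5; P2→P gives 6>1; P3→Z gives 7>0]
(D,Q,Z): NE
(D,Q,W): not NE [P1→B gives 8>5; P3→Z gives 7>1]
(D,R,X): not NE [P1→C gives 9>6; P2→P gives 6>3]
(D,R,Y): not NE [P2→P gives 6>0; P3→X gives 6>0]
(D,R,Z): not NE [P1→B gives 9>7; P2→Q gives 7>6; P3→X gives 6>3]
(D,R,W): not NE [P1→B gives 9>5; P2→Q gives 9>1; P3→X gives 6>3]

PSNE = {(D,Q,Z)}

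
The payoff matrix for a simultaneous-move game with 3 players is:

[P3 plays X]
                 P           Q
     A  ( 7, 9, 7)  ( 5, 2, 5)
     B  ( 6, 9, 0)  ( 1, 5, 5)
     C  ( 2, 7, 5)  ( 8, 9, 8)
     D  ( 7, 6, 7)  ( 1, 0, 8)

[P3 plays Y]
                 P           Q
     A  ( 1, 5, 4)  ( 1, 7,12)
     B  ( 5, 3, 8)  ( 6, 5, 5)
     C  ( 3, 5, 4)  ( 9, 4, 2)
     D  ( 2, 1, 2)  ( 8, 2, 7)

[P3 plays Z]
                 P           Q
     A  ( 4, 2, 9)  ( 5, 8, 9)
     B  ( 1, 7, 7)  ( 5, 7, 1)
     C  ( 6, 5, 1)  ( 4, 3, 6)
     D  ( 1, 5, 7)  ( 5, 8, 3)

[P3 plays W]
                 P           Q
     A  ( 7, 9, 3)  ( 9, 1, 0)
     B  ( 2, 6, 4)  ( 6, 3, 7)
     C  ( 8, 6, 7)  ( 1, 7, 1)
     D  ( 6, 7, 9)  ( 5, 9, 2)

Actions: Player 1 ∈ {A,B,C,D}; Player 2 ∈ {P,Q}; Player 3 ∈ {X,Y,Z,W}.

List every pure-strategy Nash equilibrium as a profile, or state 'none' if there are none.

(A,P,X): not NE [P3→Z gives 9>7]
(A,P,Y): not NE [P1→B gives 5>1; P2→Q gives 7>5; P3→Z gives 9>4]
(A,P,Z): not NE [P1→C gives 6>4; P2→Q gives 8>2]
(A,P,W): not NE [P1→C gives 8>7; P3→Z gives 9>3]
(A,Q,X): not NE [P1→C gives 8>5; P2→P gives 9>2; P3→Y gives 12>5]
(A,Q,Y): not NE [P1→C gives 9>1]
(A,Q,Z): not NE [P3→Y gives 12>9]
(A,Q,W): not NE [P2→P gives 9>1; P3→Y gives 12>0]
(B,P,X): not NE [P1→D gives 7>6; P3→Y gives 8>0]
(B,P,Y): not NE [P2→Q gives 5>3]
(B,P,Z): not NE [P1→C gives 6>1; P3→Y gives 8>7]
(B,P,W): not NE [P1→C gives 8>2; P3→Y gives 8>4]
(B,Q,X): not NE [P1→C gives 8>1; P2→P gives 9>5; P3→W gives 7>5]
(B,Q,Y): not NE [P1→C gives 9>6; P3→W gives 7>5]
(B,Q,Z): not NE [P3→W gives 7>1]
(B,Q,W): not NE [P1→A gives 9>6; P2→P gives 6>3]
(C,P,X): not NE [P1→D gives 7>2; P2→Q gives 9>7; P3→W gives 7>5]
(C,P,Y): not NE [P1→B gives 5>3; P3→W gives 7>4]
(C,P,Z): not NE [P3→W gives 7>1]
(C,P,W): not NE [P2→Q gives 7>6]
(C,Q,X): NE
(C,Q,Y): not NE [P2→P gives 5>4; P3→X gives 8>2]
(C,Q,Z): not NE [P1→D gives 5>4; P2→P gives 5>3; P3→X gives 8>6]
(C,Q,W): not NE [P1→A gives 9>1; P3→X gives 8>1]
(D,P,X): not NE [P3→W gives 9>7]
(D,P,Y): not NE [P1→B gives 5>2; P2→Q gives 2>1; P3→W gives 9>2]
(D,P,Z): not NE [P1→C gives 6>1; P2→Q gives 8>5; P3→W gives 9>7]
(D,P,W): not NE [P1→C gives 8>6; P2→Q gives 9>7]
(D,Q,X): not NE [P1→C gives 8>1; P2→P gives 6>0]
(D,Q,Y): not NE [P1→C gives 9>8; P3→X gives 8>7]
(D,Q,Z): not NE [P3→X gives 8>3]
(D,Q,W): not NE [P1→A gives 9>5; P3→X gives 8>2]

PSNE = {(C,Q,X)}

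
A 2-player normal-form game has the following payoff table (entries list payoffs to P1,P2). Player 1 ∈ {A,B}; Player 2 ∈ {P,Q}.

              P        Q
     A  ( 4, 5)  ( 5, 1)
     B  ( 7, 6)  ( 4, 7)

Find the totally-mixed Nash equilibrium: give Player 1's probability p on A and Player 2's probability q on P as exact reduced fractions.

P1 mixes 1/5 on A; P2 mixes 1/4 on P

P1 indiff ⇒ q·4+(1-q)·5 = q·7+(1-q)·4 ⇒ q(-3) = (1-q)(-1) ⇒ q = 1/4
P2 indiff ⇒ p·5+(1-p)·6 = p·1+(1-p)·7 ⇒ p(4) = (1-p)(1) ⇒ p = 1/5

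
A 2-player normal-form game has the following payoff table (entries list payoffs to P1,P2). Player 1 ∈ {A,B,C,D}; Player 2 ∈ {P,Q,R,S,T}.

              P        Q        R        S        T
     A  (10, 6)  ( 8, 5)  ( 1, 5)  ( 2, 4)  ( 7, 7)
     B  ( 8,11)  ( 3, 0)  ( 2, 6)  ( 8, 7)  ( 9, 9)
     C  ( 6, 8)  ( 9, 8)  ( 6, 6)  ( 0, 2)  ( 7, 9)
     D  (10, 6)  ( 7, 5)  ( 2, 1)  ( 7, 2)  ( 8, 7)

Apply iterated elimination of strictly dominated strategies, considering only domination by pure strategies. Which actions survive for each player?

P2 drop Q (T beats it: A:7>5 B:9>0 C:9>8 D:7>5)
P2 drop R (P beats it: A:6>5 B:11>6 C:8>6 D:6>1)
P1 drop C (B beats it: P:8>6 S:8>0 T:9>7)
P2 drop S (P beats it: A:6>4 B:11>7 D:6>2)
P1→{A,B,D} P2→{P,T}

Survivors P1:{A,B,D} P2:{P,T}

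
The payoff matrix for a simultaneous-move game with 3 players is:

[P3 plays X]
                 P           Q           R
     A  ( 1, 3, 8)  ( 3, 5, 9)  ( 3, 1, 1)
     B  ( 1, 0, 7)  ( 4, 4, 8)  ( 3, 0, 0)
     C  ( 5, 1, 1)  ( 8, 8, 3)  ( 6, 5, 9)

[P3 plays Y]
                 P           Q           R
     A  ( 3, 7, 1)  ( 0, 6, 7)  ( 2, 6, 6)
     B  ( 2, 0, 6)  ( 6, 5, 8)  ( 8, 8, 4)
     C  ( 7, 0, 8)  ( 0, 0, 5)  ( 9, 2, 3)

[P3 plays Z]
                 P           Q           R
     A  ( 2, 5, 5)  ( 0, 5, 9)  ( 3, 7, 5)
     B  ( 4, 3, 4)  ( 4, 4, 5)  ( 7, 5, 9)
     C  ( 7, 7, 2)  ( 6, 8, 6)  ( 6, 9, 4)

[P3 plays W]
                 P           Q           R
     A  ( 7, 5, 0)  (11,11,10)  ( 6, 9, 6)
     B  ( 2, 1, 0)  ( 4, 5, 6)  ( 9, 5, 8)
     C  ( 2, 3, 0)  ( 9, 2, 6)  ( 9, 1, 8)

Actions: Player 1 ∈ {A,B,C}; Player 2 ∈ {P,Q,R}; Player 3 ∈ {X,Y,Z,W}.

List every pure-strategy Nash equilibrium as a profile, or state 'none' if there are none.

(A,P,X): not NE [P1→C gives 5>1; P2→Q gives 5>3]
(A,P,Y): not NE [P1→C gives 7>3; P3→X gives 8>1]
(A,P,Z): not NE [P1→C gives 7>2; P2→R gives 7>5; P3→X gives 8>5]
(A,P,W): not NE [P2→Q gives 11>5; P3→X gives 8>0]
(A,Q,X): not NE [P1→C gives 8>3; P3→W gives 10>9]
(A,Q,Y): not NE [P1→B gives 6>0; P2→P gives 7>6; P3→W gives 10>7]
(A,Q,Z): not NE [P1→C gives 6>0; P2→R gives 7>5; P3→W gives 10>9]
(A,Q,W): NE
(A,R,X): not NE [P1→C gives 6>3; P2→Q gives 5>1; P3→W gives 6>1]
(A,R,Y): not NE [P1→C gives 9>2; P2→P gives 7>6]
(A,R,Z): not NE [P1→B gives 7>3; P3→W gives 6>5]
(A,R,W): not NE [P1→C gives 9>6; P2→Q gives 11>9]
(B,P,X): not NE [P1→C gives 5>1; P2→Q gives 4>0]
(B,P,Y): not NE [P1→C gives 7>2; P2→R gives 8>0; P3→X gives 7>6]
(B,P,Z): not NE [P1→C gives 7>4; P2→R gives 5>3; P3→X gives 7>4]
(B,P,W): not NE [P1→A gives 7>2; P2→R gives 5>1; P3→X gives 7>0]
(B,Q,X): not NE [P1→C gives 8>4]
(B,Q,Y): not NE [P2→R gives 8>5]
(B,Q,Z): not NE [P1→C gives 6>4; P2→R gives 5>4; P3→Y gives 8>5]
(B,Q,W): not NE [P1→A gives 11>4; P3→Y gives 8>6]
(B,R,X): not NE [P1→C gives 6>3; P2→Q gives 4>0; P3→Z gives 9>0]
(B,R,Y): not NE [P1→C gives 9>8; P3→Z gives 9>4]
(B,R,Z): NE
(B,R,W): not NE [P3→Z gives 9>8]
(C,P,X): not NE [P2→Q gives 8>1; P3→Y gives 8>1]
(C,P,Y): not NE [P2→R gives 2>0]
(C,P,Z): not NE [P2→R gives 9>7; P3→Y gives 8>2]
(C,P,W): not NE [P1→A gives 7>2; P3→Y gives 8>0]
(C,Q,X): not NE [P3→W gives 6>3]
(C,Q,Y): not NE [P1→B gives 6>0; P2→R gives 2>0; P3→W gives 6>5]
(C,Q,Z): not NE [P2→R gives 9>8]
(C,Q,W): not NE [P1→A gives 11>9; P2→P gives 3>2]
(C,R,X): not NE [P2→Q gives 8>5]
(C,R,Y): not NE [P3→X gives 9>3]
(C,R,Z): not NE [P1→B gives 7>6; P3→X gives 9>4]
(C,R,W): not NE [P2→P gives 3>1; P3→X gives 9>8]

NE set: (A,Q,W), (B,R,Z)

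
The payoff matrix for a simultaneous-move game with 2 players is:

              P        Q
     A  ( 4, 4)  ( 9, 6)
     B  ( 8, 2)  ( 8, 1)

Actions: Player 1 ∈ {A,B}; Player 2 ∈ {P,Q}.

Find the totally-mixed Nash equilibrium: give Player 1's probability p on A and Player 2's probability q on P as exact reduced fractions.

P1 indiff ⇒ q·4+(1-q)·9 = q·8+(1-q)·8 ⇒ q(-4) = (1-q)(-1) ⇒ q = 1/5
P2 indiff ⇒ p·4+(1-p)·2 = p·6+(1-p)·1 ⇒ p(-2) = (1-p)(-1) ⇒ p = 1/3

(p,q) = (1/3, 1/5)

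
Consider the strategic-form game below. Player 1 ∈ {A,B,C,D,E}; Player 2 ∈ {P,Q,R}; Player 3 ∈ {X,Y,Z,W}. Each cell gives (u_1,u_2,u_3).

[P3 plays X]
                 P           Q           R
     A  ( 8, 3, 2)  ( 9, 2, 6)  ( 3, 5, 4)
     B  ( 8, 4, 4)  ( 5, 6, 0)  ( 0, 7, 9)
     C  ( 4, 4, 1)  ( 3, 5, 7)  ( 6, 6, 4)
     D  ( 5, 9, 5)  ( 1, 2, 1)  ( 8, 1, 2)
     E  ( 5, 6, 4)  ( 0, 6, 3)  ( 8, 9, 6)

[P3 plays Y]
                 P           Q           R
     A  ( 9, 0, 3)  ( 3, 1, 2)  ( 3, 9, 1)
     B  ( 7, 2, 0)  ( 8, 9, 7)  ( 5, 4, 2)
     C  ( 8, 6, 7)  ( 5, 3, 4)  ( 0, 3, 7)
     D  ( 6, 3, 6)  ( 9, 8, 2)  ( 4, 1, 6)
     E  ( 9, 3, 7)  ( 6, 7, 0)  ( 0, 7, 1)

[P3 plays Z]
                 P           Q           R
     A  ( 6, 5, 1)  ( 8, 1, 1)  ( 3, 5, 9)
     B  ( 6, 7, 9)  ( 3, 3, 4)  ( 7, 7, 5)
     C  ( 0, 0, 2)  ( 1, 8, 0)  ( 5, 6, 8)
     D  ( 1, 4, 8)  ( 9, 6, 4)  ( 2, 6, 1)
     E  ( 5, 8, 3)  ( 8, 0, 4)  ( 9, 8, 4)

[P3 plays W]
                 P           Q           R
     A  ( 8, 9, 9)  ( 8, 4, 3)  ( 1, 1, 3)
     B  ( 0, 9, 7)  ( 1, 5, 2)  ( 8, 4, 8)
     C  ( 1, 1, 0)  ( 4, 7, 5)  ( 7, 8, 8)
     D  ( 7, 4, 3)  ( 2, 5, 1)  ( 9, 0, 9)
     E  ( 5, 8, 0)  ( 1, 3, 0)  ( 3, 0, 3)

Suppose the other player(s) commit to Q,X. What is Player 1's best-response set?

argmax u_1 = {A}

u_1(A vs Q,X) = 9
u_1(B vs Q,X) = 5
u_1(C vs Q,X) = 3
u_1(D vs Q,X) = 1
u_1(E vs Q,X) = 0
max payoff 9 at {A}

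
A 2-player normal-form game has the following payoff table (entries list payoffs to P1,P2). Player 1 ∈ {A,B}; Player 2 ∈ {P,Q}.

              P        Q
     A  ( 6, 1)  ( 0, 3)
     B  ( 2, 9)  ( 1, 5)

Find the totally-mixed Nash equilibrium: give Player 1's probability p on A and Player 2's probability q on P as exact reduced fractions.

P1 indiff ⇒ q·6+(1-q)·0 = q·2+(1-q)·1 ⇒ q(4) = (1-q)(1) ⇒ q = 1/5
P2 indiff ⇒ p·1+(1-p)·9 = p·3+(1-p)·5 ⇒ p(-2) = (1-p)(-4) ⇒ p = 2/3

p=2/3, q=1/5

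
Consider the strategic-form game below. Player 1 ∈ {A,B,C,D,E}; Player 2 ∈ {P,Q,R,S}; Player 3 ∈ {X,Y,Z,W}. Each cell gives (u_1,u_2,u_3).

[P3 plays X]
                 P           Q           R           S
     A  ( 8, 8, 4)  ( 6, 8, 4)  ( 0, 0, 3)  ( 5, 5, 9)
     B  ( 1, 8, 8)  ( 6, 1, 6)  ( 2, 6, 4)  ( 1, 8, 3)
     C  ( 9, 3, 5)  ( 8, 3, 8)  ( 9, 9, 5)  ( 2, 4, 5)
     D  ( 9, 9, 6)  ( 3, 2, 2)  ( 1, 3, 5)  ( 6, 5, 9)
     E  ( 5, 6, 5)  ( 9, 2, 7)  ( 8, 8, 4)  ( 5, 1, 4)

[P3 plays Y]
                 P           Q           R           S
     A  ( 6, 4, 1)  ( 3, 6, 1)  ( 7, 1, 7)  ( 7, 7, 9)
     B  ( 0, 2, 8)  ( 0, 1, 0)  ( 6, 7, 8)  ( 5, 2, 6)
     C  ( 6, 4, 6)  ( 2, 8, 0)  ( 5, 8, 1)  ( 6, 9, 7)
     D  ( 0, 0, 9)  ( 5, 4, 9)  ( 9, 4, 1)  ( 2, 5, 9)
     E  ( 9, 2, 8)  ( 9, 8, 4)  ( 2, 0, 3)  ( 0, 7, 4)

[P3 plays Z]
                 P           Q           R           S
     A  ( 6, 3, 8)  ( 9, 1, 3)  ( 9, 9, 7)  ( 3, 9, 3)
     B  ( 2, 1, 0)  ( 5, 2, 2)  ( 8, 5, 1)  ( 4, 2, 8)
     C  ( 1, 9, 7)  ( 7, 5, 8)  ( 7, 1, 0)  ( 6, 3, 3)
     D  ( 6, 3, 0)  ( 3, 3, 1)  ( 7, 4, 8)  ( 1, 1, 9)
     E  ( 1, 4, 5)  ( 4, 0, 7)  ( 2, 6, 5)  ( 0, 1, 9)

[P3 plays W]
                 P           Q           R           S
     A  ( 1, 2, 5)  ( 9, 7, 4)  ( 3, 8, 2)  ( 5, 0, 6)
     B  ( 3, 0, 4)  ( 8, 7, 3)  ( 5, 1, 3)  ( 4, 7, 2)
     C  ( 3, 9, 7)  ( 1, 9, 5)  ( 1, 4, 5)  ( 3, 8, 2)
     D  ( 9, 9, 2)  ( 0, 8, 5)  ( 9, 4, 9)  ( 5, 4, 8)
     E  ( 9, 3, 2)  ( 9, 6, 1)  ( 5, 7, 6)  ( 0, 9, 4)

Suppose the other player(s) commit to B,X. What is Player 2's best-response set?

u_2(P vs B,X) = 8
u_2(Q vs B,X) = 1
u_2(R vs B,X) = 6
u_2(S vs B,X) = 8
max payoff 8 at {P,S}

P2 best: {P,S}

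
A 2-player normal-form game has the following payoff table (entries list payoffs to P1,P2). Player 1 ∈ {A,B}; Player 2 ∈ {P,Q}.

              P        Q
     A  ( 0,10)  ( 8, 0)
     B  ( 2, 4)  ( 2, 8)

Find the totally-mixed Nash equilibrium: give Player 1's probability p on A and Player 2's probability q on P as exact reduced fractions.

P1 indiff ⇒ q·0+(1-q)·8 = q·2+(1-q)·2 ⇒ q(-2) = (1-q)(-6) ⇒ q = 3/4
P2 indiff ⇒ p·10+(1-p)·4 = p·0+(1-p)·8 ⇒ p(10) = (1-p)(4) ⇒ p = 2/7

p=2/7, q=3/4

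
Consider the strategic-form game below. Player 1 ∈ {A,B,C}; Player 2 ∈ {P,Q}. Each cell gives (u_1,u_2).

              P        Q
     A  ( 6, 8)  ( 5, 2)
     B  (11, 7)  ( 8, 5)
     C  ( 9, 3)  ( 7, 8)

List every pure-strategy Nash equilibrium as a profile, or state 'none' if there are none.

(A,P): not NE [P1→B gives 11>6]
(A,Q): not NE [P1→B gives 8>5; P2→P gives 8>2]
(B,P): NE
(B,Q): not NE [P2→P gives 7>5]
(C,P): not NE [P1→B gives 11>9; P2→Q gives 8>3]
(C,Q): not NE [P1→B gives 8>7]

NE set: (B,P)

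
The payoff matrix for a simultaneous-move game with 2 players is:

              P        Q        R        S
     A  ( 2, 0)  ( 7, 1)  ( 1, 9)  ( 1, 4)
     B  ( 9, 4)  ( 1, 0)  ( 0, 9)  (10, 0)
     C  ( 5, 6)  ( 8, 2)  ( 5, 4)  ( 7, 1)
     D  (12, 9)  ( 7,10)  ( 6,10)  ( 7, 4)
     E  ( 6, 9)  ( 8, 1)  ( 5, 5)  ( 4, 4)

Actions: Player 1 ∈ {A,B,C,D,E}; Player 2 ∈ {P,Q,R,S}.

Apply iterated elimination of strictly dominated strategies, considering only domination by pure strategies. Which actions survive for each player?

P1 drop A (C beats it: P:5>2 Q:8>7 R:5>1 S:7>1)
P2 drop S (P beats it: B:4>0 C:6>1 D:9>4 E:9>4)
P1 drop B (D beats it: P:12>9 Q:7>1 R:6>0)
P1→{C,D,E} P2→{P,Q,R}

Remaining: P1:{C,D,E} P2:{P,Q,R}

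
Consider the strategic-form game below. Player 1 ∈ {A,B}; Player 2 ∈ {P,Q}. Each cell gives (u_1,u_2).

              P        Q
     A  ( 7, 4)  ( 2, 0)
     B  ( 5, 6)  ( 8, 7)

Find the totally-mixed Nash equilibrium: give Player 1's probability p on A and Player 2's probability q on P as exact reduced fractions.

(p,q) = (1/5, 3/4)

P1 indiff ⇒ q·7+(1-q)·2 = q·5+(1-q)·8 ⇒ q(2) = (1-q)(6) ⇒ q = 3/4
P2 indiff ⇒ p·4+(1-p)·6 = p·0+(1-p)·7 ⇒ p(4) = (1-p)(1) ⇒ p = 1/5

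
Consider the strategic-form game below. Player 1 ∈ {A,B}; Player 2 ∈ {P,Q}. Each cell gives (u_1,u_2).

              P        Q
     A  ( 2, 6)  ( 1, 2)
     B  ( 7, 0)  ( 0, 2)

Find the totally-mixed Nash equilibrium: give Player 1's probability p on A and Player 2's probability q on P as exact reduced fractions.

P1 indiff ⇒ q·2+(1-q)·1 = q·7+(1-q)·0 ⇒ q(-5) = (1-q)(-1) ⇒ q = 1/6
P2 indiff ⇒ p·6+(1-p)·0 = p·2+(1-p)·2 ⇒ p(4) = (1-p)(2) ⇒ p = 1/3

P1 mixes 1/3 on A; P2 mixes 1/6 on P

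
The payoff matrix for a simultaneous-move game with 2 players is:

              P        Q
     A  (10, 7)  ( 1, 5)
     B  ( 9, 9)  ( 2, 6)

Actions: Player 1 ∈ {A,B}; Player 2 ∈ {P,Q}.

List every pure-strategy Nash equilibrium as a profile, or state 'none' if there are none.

Nash profiles: (A,P)

(A,P): NE
(A,Q): not NE [P1→B gives 2>1; P2→P gives 7>5]
(B,P): not NE [P1→A gives 10>9]
(B,Q): not NE [P2→P gives 9>6]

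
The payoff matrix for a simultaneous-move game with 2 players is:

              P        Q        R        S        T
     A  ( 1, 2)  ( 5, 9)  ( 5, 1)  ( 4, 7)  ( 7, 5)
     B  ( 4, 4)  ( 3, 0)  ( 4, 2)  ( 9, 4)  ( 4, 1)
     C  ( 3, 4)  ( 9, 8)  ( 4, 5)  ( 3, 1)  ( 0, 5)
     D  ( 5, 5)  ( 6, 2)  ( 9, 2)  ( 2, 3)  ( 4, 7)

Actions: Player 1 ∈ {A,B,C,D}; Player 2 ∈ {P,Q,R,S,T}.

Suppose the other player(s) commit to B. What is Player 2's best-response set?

argmax u_2 = {P,S}

u_2(P vs B) = 4
u_2(Q vs B) = 0
u_2(R vs B) = 2
u_2(S vs B) = 4
u_2(T vs B) = 1
max payoff 4 at {P,S}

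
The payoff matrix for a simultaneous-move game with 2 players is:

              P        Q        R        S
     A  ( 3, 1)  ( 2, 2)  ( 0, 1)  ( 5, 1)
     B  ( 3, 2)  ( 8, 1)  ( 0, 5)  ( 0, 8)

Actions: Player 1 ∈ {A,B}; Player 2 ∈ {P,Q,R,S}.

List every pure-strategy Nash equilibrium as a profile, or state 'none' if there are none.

(A,P): not NE [P2→Q gives 2>1]
(A,Q): not NE [P1→B gives 8>2]
(A,R): not NE [P2→Q gives 2>1]
(A,S): not NE [P2→Q gives 2>1]
(B,P): not NE [P2→S gives 8>2]
(B,Q): not NE [P2→S gives 8>1]
(B,R): not NE [P2→S gives 8>5]
(B,S): not NE [P1→A gives 5>0]

PSNE: ∅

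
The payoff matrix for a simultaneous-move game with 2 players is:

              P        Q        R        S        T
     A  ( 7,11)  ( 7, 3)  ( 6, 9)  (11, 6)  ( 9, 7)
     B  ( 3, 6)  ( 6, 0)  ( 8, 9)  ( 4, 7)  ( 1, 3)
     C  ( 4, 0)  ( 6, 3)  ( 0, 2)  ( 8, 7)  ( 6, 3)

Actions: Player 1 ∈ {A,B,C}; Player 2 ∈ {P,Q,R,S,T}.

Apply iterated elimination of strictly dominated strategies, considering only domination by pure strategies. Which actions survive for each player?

P1 drop C (A beats it: P:7>4 Q:7>6 R:6>0 S:11>8 T:9>6)
P2 drop Q (P beats it: A:11>3 B:6>0)
P2 drop S (R beats it: A:9>6 B:9>7)
P2 drop T (P beats it: A:11>7 B:6>3)
P1→{A,B} P2→{P,R}

Survivors P1:{A,B} P2:{P,R}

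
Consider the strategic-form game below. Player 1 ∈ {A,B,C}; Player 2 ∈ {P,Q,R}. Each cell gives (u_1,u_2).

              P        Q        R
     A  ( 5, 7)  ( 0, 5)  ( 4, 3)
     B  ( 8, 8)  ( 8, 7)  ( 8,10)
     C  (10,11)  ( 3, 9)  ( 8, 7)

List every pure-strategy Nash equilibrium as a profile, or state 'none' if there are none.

Nash profiles: (B,R), (C,P)

(A,P): not NE [P1→C gives 10>5]
(A,Q): not NE [P1→B gives 8>0; P2→P gives 7>5]
(A,R): not NE [P1→C gives 8>4; P2→P gives 7>3]
(B,P): not NE [P1→C gives 10>8; P2→R gives 10>8]
(B,Q): not NE [P2→R gives 10>7]
(B,R): NE
(C,P): NE
(C,Q): not NE [P1→B gives 8>3; P2→P gives 11>9]
(C,R): not NE [P2→P gives 11>7]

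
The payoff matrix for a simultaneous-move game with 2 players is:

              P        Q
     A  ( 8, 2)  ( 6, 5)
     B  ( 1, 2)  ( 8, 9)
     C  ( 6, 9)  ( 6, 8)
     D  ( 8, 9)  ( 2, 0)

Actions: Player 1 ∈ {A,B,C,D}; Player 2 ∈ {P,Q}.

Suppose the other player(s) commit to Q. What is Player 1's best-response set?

u_1(A vs Q) = 6
u_1(B vs Q) = 8
u_1(C vs Q) = 6
u_1(D vs Q) = 2
max payoff 8 at {B}

P1 best: {B}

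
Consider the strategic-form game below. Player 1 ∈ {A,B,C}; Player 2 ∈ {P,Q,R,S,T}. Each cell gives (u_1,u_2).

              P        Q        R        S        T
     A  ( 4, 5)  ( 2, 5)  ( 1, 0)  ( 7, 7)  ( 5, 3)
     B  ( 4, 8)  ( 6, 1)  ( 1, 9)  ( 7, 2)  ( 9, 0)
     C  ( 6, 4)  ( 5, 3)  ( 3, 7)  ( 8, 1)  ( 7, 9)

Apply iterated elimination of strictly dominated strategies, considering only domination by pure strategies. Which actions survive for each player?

Remaining: P1:{B,C} P2:{R,T}

P1 drop A (C beats it: P:6>4 Q:5>2 R:3>1 S:8>7 T:7>5)
P2 drop P (R beats it: B:9>8 C:7>4)
P2 drop Q (R beats it: B:9>1 C:7>3)
P2 drop S (R beats it: B:9>2 C:7>1)
P1→{B,C} P2→{R,T}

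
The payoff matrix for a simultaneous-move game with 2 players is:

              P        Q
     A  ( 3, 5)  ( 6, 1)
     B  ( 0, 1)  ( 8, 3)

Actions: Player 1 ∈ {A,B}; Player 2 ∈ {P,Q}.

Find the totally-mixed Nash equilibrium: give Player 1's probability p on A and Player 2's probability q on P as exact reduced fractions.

P1 mixes 1/3 on A; P2 mixes 2/5 on P

P1 indiff ⇒ q·3+(1-q)·6 = q·0+(1-q)·8 ⇒ q(3) = (1-q)(2) ⇒ q = 2/5
P2 indiff ⇒ p·5+(1-p)·1 = p·1+(1-p)·3 ⇒ p(4) = (1-p)(2) ⇒ p = 1/3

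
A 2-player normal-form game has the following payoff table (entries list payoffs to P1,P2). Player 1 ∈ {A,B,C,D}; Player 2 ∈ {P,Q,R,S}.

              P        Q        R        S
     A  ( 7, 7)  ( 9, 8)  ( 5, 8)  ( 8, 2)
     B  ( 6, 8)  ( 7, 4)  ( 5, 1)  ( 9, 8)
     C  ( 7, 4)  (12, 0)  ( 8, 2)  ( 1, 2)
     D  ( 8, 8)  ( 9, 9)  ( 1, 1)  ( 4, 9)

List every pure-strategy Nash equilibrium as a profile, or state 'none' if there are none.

Nash profiles: (B,S)

(A,P): not NE [P1→D gives 8>7; P2→R gives 8>7]
(A,Q): not NE [P1→C gives 12>9]
(A,R): not NE [P1→C gives 8>5]
(A,S): not NE [P1→B gives 9>8; P2→R gives 8>2]
(B,P): not NE [P1→D gives 8>6]
(B,Q): not NE [P1→C gives 12>7; P2→S gives 8>4]
(B,R): not NE [P1→C gives 8>5; P2→S gives 8>1]
(B,S): NE
(C,P): not NE [P1→D gives 8>7]
(C,Q): not NE [P2→P gives 4>0]
(C,R): not NE [P2→P gives 4>2]
(C,S): not NE [P1→B gives 9>1; P2→P gives 4>2]
(D,P): not NE [P2→S gives 9>8]
(D,Q): not NE [P1→C gives 12>9]
(D,R): not NE [P1→C gives 8>1; P2→S gives 9>1]
(D,S): not NE [P1→B gives 9>4]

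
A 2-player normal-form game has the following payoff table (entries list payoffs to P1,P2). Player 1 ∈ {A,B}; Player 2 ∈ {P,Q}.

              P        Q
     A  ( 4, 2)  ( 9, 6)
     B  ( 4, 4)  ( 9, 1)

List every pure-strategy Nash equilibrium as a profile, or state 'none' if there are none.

Nash profiles: (A,Q), (B,P)

(A,P): not NE [P2→Q gives 6>2]
(A,Q): NE
(B,P): NE
(B,Q): not NE [P2→P gives 4>1]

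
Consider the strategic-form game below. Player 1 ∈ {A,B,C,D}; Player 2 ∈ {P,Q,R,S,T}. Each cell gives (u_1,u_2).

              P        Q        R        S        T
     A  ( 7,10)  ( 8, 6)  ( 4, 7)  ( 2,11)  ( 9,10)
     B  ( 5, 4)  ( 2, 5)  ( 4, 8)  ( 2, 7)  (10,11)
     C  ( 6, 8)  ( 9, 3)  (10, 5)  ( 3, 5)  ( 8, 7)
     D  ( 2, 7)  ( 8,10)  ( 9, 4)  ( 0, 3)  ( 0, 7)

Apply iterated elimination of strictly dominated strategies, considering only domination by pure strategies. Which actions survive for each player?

P1 drop D (C beats it: P:6>2 Q:9>8 R:10>9 S:3>0 T:8>0)
P2 drop Q (R beats it: A:7>6 B:8>5 C:5>3)
P2 drop R (T beats it: A:10>7 B:11>8 C:7>5)
P1→{A,B,C} P2→{P,S,T}

Remaining: P1:{A,B,C} P2:{P,S,T}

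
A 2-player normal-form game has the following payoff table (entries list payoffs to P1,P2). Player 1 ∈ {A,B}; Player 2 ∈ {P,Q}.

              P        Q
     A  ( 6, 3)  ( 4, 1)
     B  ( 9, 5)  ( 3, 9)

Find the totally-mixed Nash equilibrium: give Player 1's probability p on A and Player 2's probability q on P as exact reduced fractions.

P1 indiff ⇒ q·6+(1-q)·4 = q·9+(1-q)·3 ⇒ q(-3) = (1-q)(-1) ⇒ q = 1/4
P2 indiff ⇒ p·3+(1-p)·5 = p·1+(1-p)·9 ⇒ p(2) = (1-p)(4) ⇒ p = 2/3

p=2/3, q=1/4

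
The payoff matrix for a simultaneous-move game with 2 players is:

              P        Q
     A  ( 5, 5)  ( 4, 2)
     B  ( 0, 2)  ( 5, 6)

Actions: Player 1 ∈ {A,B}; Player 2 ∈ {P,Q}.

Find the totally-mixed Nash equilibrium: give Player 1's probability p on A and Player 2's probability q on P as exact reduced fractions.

P1 mixes 4/7 on A; P2 mixes 1/6 on P

P1 indiff ⇒ q·5+(1-q)·4 = q·0+(1-q)·5 ⇒ q(5) = (1-q)(1) ⇒ q = 1/6
P2 indiff ⇒ p·5+(1-p)·2 = p·2+(1-p)·6 ⇒ p(3) = (1-p)(4) ⇒ p = 4/7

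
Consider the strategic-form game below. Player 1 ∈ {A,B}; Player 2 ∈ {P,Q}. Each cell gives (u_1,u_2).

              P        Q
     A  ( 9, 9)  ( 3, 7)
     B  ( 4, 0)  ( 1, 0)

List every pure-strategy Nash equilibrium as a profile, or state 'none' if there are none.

Nash profiles: (A,P)

(A,P): NE
(A,Q): not NE [P2→P gives 9>7]
(B,P): not NE [P1→A gives 9>4]
(B,Q): not NE [P1→A gives 3>1]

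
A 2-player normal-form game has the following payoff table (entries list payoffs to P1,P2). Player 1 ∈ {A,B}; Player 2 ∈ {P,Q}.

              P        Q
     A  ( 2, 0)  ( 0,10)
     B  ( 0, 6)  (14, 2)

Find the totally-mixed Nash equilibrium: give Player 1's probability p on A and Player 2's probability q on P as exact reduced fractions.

P1 mixes 2/7 on A; P2 mixes 7/8 on P

P1 indiff ⇒ q·2+(1-q)·0 = q·0+(1-q)·14 ⇒ q(2) = (1-q)(14) ⇒ q = 7/8
P2 indiff ⇒ p·0+(1-p)·6 = p·10+(1-p)·2 ⇒ p(-10) = (1-p)(-4) ⇒ p = 2/7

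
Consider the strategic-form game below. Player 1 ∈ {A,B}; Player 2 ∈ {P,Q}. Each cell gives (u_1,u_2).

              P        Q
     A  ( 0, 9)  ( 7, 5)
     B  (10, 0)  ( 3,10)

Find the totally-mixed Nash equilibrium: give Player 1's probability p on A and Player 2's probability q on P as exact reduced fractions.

(p,q) = (5/7, 2/7)

P1 indiff ⇒ q·0+(1-q)·7 = q·10+(1-q)·3 ⇒ q(-10) = (1-q)(-4) ⇒ q = 2/7
P2 indiff ⇒ p·9+(1-p)·0 = p·5+(1-p)·10 ⇒ p(4) = (1-p)(10) ⇒ p = 5/7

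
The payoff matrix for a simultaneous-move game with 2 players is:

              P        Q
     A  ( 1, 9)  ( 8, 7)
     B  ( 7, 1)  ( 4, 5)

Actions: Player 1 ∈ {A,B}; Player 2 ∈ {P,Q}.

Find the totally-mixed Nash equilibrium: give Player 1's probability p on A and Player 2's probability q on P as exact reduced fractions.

P1 indiff ⇒ q·1+(1-q)·8 = q·7+(1-q)·4 ⇒ q(-6) = (1-q)(-4) ⇒ q = 2/5
P2 indiff ⇒ p·9+(1-p)·1 = p·7+(1-p)·5 ⇒ p(2) = (1-p)(4) ⇒ p = 2/3

p=2/3, q=2/5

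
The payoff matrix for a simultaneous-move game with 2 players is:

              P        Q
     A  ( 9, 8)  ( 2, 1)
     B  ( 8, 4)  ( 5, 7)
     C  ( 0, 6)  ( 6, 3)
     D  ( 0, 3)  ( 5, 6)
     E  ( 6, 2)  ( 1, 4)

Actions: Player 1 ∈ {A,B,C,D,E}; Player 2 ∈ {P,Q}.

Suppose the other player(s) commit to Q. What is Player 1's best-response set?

P1 best: {C}

u_1(A vs Q) = 2
u_1(B vs Q) = 5
u_1(C vs Q) = 6
u_1(D vs Q) = 5
u_1(E vs Q) = 1
max payoff 6 at {C}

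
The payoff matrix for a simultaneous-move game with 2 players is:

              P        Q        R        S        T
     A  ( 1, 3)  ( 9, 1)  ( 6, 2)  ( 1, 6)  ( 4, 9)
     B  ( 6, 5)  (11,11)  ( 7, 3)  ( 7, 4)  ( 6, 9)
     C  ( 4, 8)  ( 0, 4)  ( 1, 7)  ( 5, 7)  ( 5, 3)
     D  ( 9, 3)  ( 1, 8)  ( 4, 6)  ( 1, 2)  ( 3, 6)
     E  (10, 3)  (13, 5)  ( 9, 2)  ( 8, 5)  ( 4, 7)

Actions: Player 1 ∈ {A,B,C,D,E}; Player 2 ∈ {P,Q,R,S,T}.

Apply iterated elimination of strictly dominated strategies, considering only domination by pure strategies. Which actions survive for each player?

IESDS → P1:{B,E} P2:{Q,T}

P1 drop A (B beats it: P:6>1 Q:11>9 R:7>6 S:7>1 T:6>4)
P1 drop C (B beats it: P:6>4 Q:11>0 R:7>1 S:7>5 T:6>5)
P1 drop D (E beats it: P:10>9 Q:13>1 R:9>4 S:8>1 T:4>3)
P2 drop P (Q beats it: B:11>5 E:5>3)
P2 drop R (Q beats it: B:11>3 E:5>2)
P2 drop S (T beats it: B:9>4 E:7>5)
P1→{B,E} P2→{Q,T}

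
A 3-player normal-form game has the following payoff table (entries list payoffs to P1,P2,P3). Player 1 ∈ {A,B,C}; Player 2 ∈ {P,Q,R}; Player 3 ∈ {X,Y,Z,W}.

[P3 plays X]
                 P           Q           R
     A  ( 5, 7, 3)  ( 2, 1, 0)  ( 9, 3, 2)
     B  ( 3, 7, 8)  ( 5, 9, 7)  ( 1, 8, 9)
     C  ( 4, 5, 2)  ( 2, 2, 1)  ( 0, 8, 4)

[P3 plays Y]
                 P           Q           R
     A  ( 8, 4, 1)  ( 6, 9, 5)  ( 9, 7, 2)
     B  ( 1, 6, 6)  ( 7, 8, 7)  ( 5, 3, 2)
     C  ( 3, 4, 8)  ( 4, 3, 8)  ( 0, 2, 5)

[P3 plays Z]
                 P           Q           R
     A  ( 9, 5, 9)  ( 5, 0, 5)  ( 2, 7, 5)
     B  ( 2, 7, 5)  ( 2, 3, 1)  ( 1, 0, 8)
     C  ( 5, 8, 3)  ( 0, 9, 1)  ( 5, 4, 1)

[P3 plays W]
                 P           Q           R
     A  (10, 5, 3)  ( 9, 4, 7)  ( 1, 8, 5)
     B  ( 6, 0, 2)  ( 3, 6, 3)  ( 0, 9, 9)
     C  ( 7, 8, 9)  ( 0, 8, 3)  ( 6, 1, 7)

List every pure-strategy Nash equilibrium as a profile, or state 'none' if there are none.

(A,P,X): not NE [P3→Z gives 9>3]
(A,P,Y): not NE [P2→Q gives 9>4; P3→Z gives 9>1]
(A,P,Z): not NE [P2→R gives 7>5]
(A,P,W): not NE [P2→R gives 8>5; P3→Z gives 9>3]
(A,Q,X): not NE [P1→B gives 5>2; P2→P gives 7>1; P3→W gives 7>0]
(A,Q,Y): not NE [P1→B gives 7>6; P3→W gives 7>5]
(A,Q,Z): not NE [P2→R gives 7>0; P3→W gives 7>5]
(A,Q,W): not NE [P2→R gives 8>4]
(A,R,X): not NE [P2→P gives 7>3; P3→W gives 5>2]
(A,R,Y): not NE [P2→Q gives 9>7; P3→W gives 5>2]
(A,R,Z): not NE [P1→C gives 5>2]
(A,R,W): not NE [P1→C gives 6>1]
(B,P,X): not NE [P1→A gives 5>3; P2→Q gives 9>7]
(B,P,Y): not NE [P1→A gives 8>1; P2→Q gives 8>6; P3→X gives 8>6]
(B,P,Z): not NE [P1→A gives 9>2; P3→X gives 8>5]
(B,P,W): not NE [P1→A gives 10>6; P2→R gives 9>0; P3→X gives 8>2]
(B,Q,X): NE
(B,Q,Y): NE
(B,Q,Z): not NE [P1→A gives 5>2; P2→P gives 7>3; P3→Y gives 7>1]
(B,Q,W): not NE [P1→A gives 9>3; P2→R gives 9>6; P3→Y gives 7>3]
(B,R,X): not NE [P1→A gives 9>1; P2→Q gives 9>8]
(B,R,Y): not NE [P1→A gives 9>5; P2→Q gives 8>3; P3→W gives 9>2]
(B,R,Z): not NE [P1→C gives 5>1; P2→P gives 7>0; P3→W gives 9>8]
(B,R,W): not NE [P1→C gives 6>0]
(C,P,X): not NE [P1→A gives 5>4; P2→R gives 8>5; P3→W gives 9>2]
(C,P,Y): not NE [P1→A gives 8>3; P3→W gives 9>8]
(C,P,Z): not NE [P1→A gives 9>5; P2→Q gives 9>8; P3→W gives 9>3]
(C,P,W): not NE [P1→A gives 10>7]
(C,Q,X): not NE [P1→B gives 5>2; P2→R gives 8>2; P3→Y gives 8>1]
(C,Q,Y): not NE [P1→B gives 7>4; P2→P gives 4>3]
(C,Q,Z): not NE [P1→A gives 5>0; P3→Y gives 8>1]
(C,Q,W): not NE [P1→A gives 9>0; P3→Y gives 8>3]
(C,R,X): not NE [P1→A gives 9>0; P3→W gives 7>4]
(C,R,Y): not NE [P1→A gives 9>0; P2→P gives 4>2; P3→W gives 7>5]
(C,R,Z): not NE [P2→Q gives 9>4; P3→W gives 7>1]
(C,R,W): not NE [P2→Q gives 8>1]

NE set: (B,Q,X), (B,Q,Y)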